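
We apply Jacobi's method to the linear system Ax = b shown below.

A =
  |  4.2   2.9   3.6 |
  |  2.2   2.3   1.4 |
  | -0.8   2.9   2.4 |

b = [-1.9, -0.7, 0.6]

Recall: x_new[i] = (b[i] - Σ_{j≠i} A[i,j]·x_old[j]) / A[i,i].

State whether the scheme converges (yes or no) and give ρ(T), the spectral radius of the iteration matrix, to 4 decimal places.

Write A = D+L+U with D = diag(4.2, 2.3, 2.4).
T_J = -D⁻¹(L+U): T[0,1] = -(2.9)/(4.2) = -0.6905; T[0,0] = 0.
  T[0,:] = [+0.0000  -0.6905  -0.8571]
  T[1,:] = [-0.9565  +0.0000  -0.6087]
  T[2,:] = [+0.3333  -1.2083  +0.0000]
|λ(T)| sorted: 1.3239, 0.8015, 0.8015.
ρ(T) = max|λ| = 1.3239; 1.3239 > 1 ⇒ diverges.

no, ρ = 1.3239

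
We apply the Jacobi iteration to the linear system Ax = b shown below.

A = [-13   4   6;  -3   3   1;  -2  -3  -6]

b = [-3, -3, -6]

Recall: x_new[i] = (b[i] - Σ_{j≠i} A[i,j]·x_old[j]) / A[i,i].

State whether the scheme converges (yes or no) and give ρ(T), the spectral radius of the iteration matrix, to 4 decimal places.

Diagonal D = diag(-13, 3, -6); L, U strict lower/upper.
Jacobi: T = -D⁻¹(L+U), T[2,1] = -(-3)/(-6) = -0.5000; T[2,2] = 0.
  T[0,:] = [+0.0000, +0.3077, +0.4615]
  T[1,:] = [+1.0000, +0.0000, -0.3333]
  T[2,:] = [-0.3333, -0.5000, +0.0000]
|eigenvalues of T|: 0.7608, 0.5083, 0.5083.
ρ = 0.7608; 0.7608 < 1 ⇒ converges.

yes, ρ = 0.7608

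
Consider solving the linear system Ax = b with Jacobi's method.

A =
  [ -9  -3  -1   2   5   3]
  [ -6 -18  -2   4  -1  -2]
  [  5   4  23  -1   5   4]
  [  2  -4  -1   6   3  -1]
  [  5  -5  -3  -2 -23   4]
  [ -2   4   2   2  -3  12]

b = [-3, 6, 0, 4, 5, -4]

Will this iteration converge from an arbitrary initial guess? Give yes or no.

yes

Write A = D+L+U with D = diag(-9, -18, 23, 6, -23, 12).
Jacobi: T = -D⁻¹(L+U), T[4,0] = -(5)/(-23) = +0.2174; T[4,4] = 0.
  T[0,:] = [+0.0000  -0.3333  -0.1111  +0.2222  +0.5556  +0.3333]
  T[1,:] = [-0.3333  +0.0000  -0.1111  +0.2222  -0.0556  -0.1111]
  T[2,:] = [-0.2174  -0.1739  +0.0000  +0.0435  -0.2174  -0.1739]
  T[3,:] = [-0.3333  +0.6667  +0.1667  +0.0000  -0.5000  +0.1667]
  T[4,:] = [+0.2174  -0.2174  -0.1304  -0.0870  +0.0000  +0.1739]
  T[5,:] = [+0.1667  -0.3333  -0.1667  -0.1667  +0.2500  +0.0000]
|roots of det(T-λI)|: 0.8950, 0.6039, 0.2683, 0.2683, 0.2651, 0.1649.
spectral radius ρ = 0.8950; 0.8950 < 1: convergent.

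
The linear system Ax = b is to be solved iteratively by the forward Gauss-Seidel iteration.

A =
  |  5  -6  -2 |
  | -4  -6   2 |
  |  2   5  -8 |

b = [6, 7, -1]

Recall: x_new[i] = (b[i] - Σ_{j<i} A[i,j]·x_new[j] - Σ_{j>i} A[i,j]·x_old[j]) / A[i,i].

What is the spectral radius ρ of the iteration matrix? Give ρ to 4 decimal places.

Split A = D + L + U, D = diag(5, -6, -8).
T_GS = -(D+L)⁻¹U: row 0 first, T[0,2] = -(-2)/(5) = +0.4000; later rows by forward substitution.
  T[0,:] = [+0.0000  +1.2000  +0.4000]
  T[1,:] = [+0.0000  -0.8000  +0.0667]
  T[2,:] = [+0.0000  -0.2000  +0.1417]
|eigenvalues of T|: 0.7856, 0.1273, 0.0000.
ρ = 0.7856; 0.7856 < 1, so it converges for any x₀.

0.7856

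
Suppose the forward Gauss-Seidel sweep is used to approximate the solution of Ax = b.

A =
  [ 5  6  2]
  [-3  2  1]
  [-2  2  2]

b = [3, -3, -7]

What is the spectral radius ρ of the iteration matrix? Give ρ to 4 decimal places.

Write A = D+L+U with D = diag(5, 2, 2).
Gauss-Seidel: T = -(D+L)⁻¹U, row 0 first, T[0,2] = -(2)/(5) = -0.4000; later rows by forward substitution.
  T[0,:] = [+0.0000  -1.2000  -0.4000]
  T[1,:] = [+0.0000  -1.8000  -1.1000]
  T[2,:] = [+0.0000  +0.6000  +0.7000]
eigenvalue magnitudes: 1.5000, 0.4000, 0.0000.
ρ = 1.5000; 1.5000 > 1: divergent.

1.5000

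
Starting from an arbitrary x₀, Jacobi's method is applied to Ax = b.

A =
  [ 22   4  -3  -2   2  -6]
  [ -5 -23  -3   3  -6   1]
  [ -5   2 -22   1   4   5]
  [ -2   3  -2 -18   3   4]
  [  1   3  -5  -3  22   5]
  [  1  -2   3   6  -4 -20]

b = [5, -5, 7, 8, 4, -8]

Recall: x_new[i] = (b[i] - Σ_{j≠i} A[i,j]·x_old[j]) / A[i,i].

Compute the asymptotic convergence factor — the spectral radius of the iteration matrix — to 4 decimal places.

0.5868

Let D = diag(22, -23, -22, -18, 22, -20); L, U the strict triangles.
Jacobi T = -D⁻¹(L+U): T[4,0] = -(1)/(22) = -0.0455; T[4,4] = 0.
  T[0,:] = [+0.0000, -0.1818, +0.1364, +0.0909, -0.0909, +0.2727]
  T[1,:] = [-0.2174, +0.0000, -0.1304, +0.1304, -0.2609, +0.0435]
  T[2,:] = [-0.2273, +0.0909, +0.0000, +0.0455, +0.1818, +0.2273]
  T[3,:] = [-0.1111, +0.1667, -0.1111, +0.0000, +0.1667, +0.2222]
  T[4,:] = [-0.0455, -0.1364, +0.2273, +0.1364, +0.0000, -0.2273]
  T[5,:] = [+0.0500, -0.1000, +0.1500, +0.3000, -0.2000, +0.0000]
|λ(T)| sorted: 0.5868, 0.3151, 0.3151, 0.2934, 0.2160, 0.0130.
ρ(T) = max|λ| = 0.5868; 0.5868 < 1: convergent.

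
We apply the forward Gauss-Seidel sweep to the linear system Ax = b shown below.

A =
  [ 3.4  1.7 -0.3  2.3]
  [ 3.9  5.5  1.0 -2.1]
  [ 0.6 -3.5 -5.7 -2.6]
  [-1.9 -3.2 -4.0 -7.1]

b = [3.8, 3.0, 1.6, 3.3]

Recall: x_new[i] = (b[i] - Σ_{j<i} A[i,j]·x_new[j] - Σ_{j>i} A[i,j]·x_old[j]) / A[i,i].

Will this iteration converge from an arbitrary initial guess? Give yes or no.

yes

Let D = diag(3.4, 5.5, -5.7, -7.1); L, U the strict triangles.
GS T = -(D+L)⁻¹U: row 0 first, T[0,2] = -(-0.3)/(3.4) = +0.0882; later rows by forward substitution.
  T[0,:] = [+0.0000 -0.5000 +0.0882 -0.6765]
  T[1,:] = [+0.0000 +0.3545 -0.2444 +0.8615]
  T[2,:] = [+0.0000 -0.2703 +0.1593 -1.0563]
  T[3,:] = [+0.0000 +0.1263 -0.0032 +0.3879]
eigenvalue magnitudes: 0.8240, 0.1160, 0.1160, 0.0000.
ρ(T) = max|λ| = 0.8240; 0.8240 < 1: convergent.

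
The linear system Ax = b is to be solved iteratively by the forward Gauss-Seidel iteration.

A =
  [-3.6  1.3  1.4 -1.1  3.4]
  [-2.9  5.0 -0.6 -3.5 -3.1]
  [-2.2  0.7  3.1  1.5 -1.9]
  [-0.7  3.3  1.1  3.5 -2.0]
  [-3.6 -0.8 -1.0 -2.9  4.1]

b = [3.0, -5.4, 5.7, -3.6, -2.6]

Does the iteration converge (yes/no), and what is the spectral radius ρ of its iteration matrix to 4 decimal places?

no, ρ = 1.6820

Let D = diag(-3.6, 5, 3.1, 3.5, 4.1); L, U the strict triangles.
Gauss-Seidel: T = -(D+L)⁻¹U, row 0 first, T[0,2] = -(1.4)/(-3.6) = +0.3889; later rows by forward substitution.
  T[0,:] = [+0.0000 +0.3611 +0.3889 -0.3056 +0.9444]
  T[1,:] = [+0.0000 +0.2094 +0.3456 +0.5228 +1.1678]
  T[2,:] = [+0.0000 +0.2090 +0.1980 -0.8188 +1.0195]
  T[3,:] = [+0.0000 -0.1909 -0.3102 -0.2967 -0.6611]
  T[4,:] = [+0.0000 +0.2739 +0.2377 -0.5758 +0.8381]
|roots of det(T-λI)|: 1.6820, 0.5820, 0.2039, 0.0527, 0.0000.
spectral radius ρ = 1.6820; 1.6820 > 1 ⇒ diverges.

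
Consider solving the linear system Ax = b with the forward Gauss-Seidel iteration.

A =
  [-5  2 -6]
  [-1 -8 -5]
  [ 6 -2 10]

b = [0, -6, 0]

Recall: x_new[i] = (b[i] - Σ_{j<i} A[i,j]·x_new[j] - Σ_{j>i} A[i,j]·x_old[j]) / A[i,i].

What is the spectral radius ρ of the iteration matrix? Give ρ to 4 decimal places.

0.7698

Diagonal D = diag(-5, -8, 10); L, U strict lower/upper.
GS T = -(D+L)⁻¹U: row 0 first, T[0,1] = -(2)/(-5) = +0.4000; later rows by forward substitution.
  T[0,:] = [+0.0000  +0.4000  -1.2000]
  T[1,:] = [+0.0000  -0.0500  -0.4750]
  T[2,:] = [+0.0000  -0.2500  +0.6250]
eigenvalue magnitudes: 0.7698, 0.1948, 0.0000.
ρ(T) = max|λ| = 0.7698; 0.7698 < 1 ⇒ converges.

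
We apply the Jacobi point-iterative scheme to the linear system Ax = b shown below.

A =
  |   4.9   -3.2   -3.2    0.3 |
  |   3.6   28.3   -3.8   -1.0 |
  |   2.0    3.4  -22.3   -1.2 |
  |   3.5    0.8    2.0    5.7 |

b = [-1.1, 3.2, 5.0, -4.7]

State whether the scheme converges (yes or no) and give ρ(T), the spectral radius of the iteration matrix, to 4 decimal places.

yes, ρ = 0.2461

Diagonal D = diag(4.9, 28.3, -22.3, 5.7); L, U strict lower/upper.
Jacobi: T = -D⁻¹(L+U), T[3,2] = -(2)/(5.7) = -0.3509; T[3,3] = 0.
  T[0,:] = [+0.0000  +0.6531  +0.6531  -0.0612]
  T[1,:] = [-0.1272  +0.0000  +0.1343  +0.0353]
  T[2,:] = [+0.0897  +0.1525  +0.0000  -0.0538]
  T[3,:] = [-0.6140  -0.1404  -0.3509  +0.0000]
moduli |λ_i(T)| = 0.2461, 0.1964, 0.0575, 0.0575.
spectral radius ρ = 0.2461; 0.2461 < 1: convergent.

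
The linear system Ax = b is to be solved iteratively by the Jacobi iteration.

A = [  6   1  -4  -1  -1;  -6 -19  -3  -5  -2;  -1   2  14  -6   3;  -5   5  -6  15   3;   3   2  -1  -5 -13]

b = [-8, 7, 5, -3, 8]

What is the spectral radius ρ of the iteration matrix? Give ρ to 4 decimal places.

Diagonal D = diag(6, -19, 14, 15, -13); L, U strict lower/upper.
Jacobi: T = -D⁻¹(L+U), T[1,3] = -(-5)/(-19) = -0.2632; T[1,1] = 0.
  T[0,:] = [+0.0000, -0.1667, +0.6667, +0.1667, +0.1667]
  T[1,:] = [-0.3158, +0.0000, -0.1579, -0.2632, -0.1053]
  T[2,:] = [+0.0714, -0.1429, +0.0000, +0.4286, -0.2143]
  T[3,:] = [+0.3333, -0.3333, +0.4000, +0.0000, -0.2000]
  T[4,:] = [+0.2308, +0.1538, -0.0769, -0.3846, +0.0000]
|λ(T)| sorted: 0.8824, 0.4623, 0.4623, 0.1862, 0.1862.
ρ(T) = max|λ| = 0.8824; 0.8824 < 1, so it converges for any x₀.

0.8824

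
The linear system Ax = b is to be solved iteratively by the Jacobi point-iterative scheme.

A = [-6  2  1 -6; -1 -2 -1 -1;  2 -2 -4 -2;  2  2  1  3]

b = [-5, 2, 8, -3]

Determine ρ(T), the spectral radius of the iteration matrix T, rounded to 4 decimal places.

1.1559

A = D + L + U where D = diag(-6, -2, -4, 3).
Jacobi: T = -D⁻¹(L+U), T[1,2] = -(-1)/(-2) = -0.5000; T[1,1] = 0.
  T[0,:] = [+0.0000  +0.3333  +0.1667  -1.0000]
  T[1,:] = [-0.5000  +0.0000  -0.5000  -0.5000]
  T[2,:] = [+0.5000  -0.5000  +0.0000  -0.5000]
  T[3,:] = [-0.6667  -0.6667  -0.3333  +0.0000]
|eigenvalues of T|: 1.1559, 0.8227, 0.8227, 0.4260.
spectral radius ρ = 1.1559; 1.1559 > 1 ⇒ diverges.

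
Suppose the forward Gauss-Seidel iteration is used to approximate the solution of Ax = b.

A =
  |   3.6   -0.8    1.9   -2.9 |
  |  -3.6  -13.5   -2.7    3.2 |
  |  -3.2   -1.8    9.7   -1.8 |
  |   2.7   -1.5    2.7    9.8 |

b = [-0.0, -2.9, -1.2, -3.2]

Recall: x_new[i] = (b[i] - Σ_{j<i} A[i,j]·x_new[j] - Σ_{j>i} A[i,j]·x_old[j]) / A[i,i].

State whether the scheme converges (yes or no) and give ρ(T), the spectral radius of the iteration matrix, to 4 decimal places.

Let D = diag(3.6, -13.5, 9.7, 9.8); L, U the strict triangles.
T_GS = -(D+L)⁻¹U: row 0 first, T[0,1] = -(-0.8)/(3.6) = +0.2222; later rows by forward substitution.
  T[0,:] = [+0.0000 +0.2222 -0.5278 +0.8056]
  T[1,:] = [+0.0000 -0.0593 -0.0593 +0.0222]
  T[2,:] = [+0.0000 +0.0623 -0.1851 +0.4554]
  T[3,:] = [+0.0000 -0.0875 +0.1873 -0.3440]
|λ(T)| sorted: 0.5532, 0.0840, 0.0489, 0.0000.
ρ = 0.5532; 0.5532 < 1: convergent.

yes, ρ = 0.5532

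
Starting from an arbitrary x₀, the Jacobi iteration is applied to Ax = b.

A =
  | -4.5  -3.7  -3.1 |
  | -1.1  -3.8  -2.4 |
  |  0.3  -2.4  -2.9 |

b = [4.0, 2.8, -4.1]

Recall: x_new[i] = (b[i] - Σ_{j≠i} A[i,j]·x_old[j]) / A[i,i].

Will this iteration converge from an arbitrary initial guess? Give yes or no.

Write A = D+L+U with D = diag(-4.5, -3.8, -2.9).
Jacobi: T = -D⁻¹(L+U), T[0,2] = -(-3.1)/(-4.5) = -0.6889; T[0,0] = 0.
  T[0,:] = [+0.0000, -0.8222, -0.6889]
  T[1,:] = [-0.2895, +0.0000, -0.6316]
  T[2,:] = [+0.1034, -0.8276, +0.0000]
|eigenvalues of T|: 0.9016, 0.7332, 0.1684.
ρ = 0.9016; 0.9016 < 1, so it converges for any x₀.

yes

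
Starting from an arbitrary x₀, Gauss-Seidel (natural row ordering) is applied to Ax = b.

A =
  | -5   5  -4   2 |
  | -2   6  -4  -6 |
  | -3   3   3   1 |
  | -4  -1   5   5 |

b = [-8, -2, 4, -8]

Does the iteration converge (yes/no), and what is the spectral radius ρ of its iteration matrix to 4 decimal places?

Write A = D+L+U with D = diag(-5, 6, 3, 5).
GS T = -(D+L)⁻¹U: row 0 first, T[0,2] = -(-4)/(-5) = -0.8000; later rows by forward substitution.
  T[0,:] = [+0.0000, +1.0000, -0.8000, +0.4000]
  T[1,:] = [+0.0000, +0.3333, +0.4000, +1.1333]
  T[2,:] = [+0.0000, +0.6667, -1.2000, -1.0667]
  T[3,:] = [+0.0000, +0.2000, +0.6400, +1.6133]
|eigenvalues of T|: 1.6543, 1.0136, 0.1060, 0.0000.
ρ = 1.6543; 1.6543 > 1, so it fails to converge.

no, ρ = 1.6543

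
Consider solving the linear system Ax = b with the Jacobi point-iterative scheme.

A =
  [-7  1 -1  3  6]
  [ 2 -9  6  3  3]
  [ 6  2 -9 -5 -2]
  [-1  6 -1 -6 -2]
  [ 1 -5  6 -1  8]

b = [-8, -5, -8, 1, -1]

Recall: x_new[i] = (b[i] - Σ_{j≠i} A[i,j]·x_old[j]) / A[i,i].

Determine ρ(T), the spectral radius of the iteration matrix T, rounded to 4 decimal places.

Split A = D + L + U, D = diag(-7, -9, -9, -6, 8).
Jacobi: T = -D⁻¹(L+U), T[4,2] = -(6)/(8) = -0.7500; T[4,4] = 0.
  T[0,:] = [+0.0000  +0.1429  -0.1429  +0.4286  +0.8571]
  T[1,:] = [+0.2222  +0.0000  +0.6667  +0.3333  +0.3333]
  T[2,:] = [+0.6667  +0.2222  +0.0000  -0.5556  -0.2222]
  T[3,:] = [-0.1667  +1.0000  -0.1667  +0.0000  -0.3333]
  T[4,:] = [-0.1250  +0.6250  -0.7500  +0.1250  +0.0000]
|eigenvalues of T|: 1.3046, 0.8639, 0.8639, 0.8395, 0.1603.
ρ(T) = max|λ| = 1.3046; 1.3046 > 1, so it fails to converge.

1.3046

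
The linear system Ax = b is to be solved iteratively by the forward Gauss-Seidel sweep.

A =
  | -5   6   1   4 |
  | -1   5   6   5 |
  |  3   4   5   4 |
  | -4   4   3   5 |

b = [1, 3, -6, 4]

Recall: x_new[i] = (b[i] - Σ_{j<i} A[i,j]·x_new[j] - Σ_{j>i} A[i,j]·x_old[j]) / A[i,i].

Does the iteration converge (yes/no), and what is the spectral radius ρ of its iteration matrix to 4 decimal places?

Let D = diag(-5, 5, 5, 5); L, U the strict triangles.
GS T = -(D+L)⁻¹U: row 0 first, T[0,3] = -(4)/(-5) = +0.8000; later rows by forward substitution.
  T[0,:] = [+0.0000, +1.2000, +0.2000, +0.8000]
  T[1,:] = [+0.0000, +0.2400, -1.1600, -0.8400]
  T[2,:] = [+0.0000, -0.9120, +0.8080, -0.6080]
  T[3,:] = [+0.0000, +1.3152, +0.6032, +1.6768]
|λ(T)| sorted: 1.6129, 0.7559, 0.7559, 0.0000.
ρ(T) = max|λ| = 1.6129; 1.6129 > 1 ⇒ diverges.

no, ρ = 1.6129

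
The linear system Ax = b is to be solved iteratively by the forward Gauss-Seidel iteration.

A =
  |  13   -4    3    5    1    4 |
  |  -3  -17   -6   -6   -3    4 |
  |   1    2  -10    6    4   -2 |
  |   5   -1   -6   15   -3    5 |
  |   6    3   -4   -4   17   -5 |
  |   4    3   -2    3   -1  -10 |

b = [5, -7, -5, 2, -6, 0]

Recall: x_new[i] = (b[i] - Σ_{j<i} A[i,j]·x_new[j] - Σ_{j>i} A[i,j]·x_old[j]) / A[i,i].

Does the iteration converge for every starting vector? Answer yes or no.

Write A = D+L+U with D = diag(13, -17, -10, 15, 17, -10).
GS T = -(D+L)⁻¹U: row 0 first, T[0,3] = -(5)/(13) = -0.3846; later rows by forward substitution.
  T[0,:] = [+0.0000 +0.3077 -0.2308 -0.3846 -0.0769 -0.3077]
  T[1,:] = [+0.0000 -0.0543 -0.3122 -0.2851 -0.1629 +0.2896]
  T[2,:] = [+0.0000 +0.0199 -0.0855 +0.5045 +0.3597 -0.1729]
  T[3,:] = [+0.0000 -0.0982 +0.0219 +0.3110 +0.3587 -0.2806]
  T[4,:] = [+0.0000 -0.1174 +0.1216 +0.3779 +0.2249 +0.2449]
  T[5,:] = [+0.0000 +0.0851 -0.1745 -0.2848 -0.0665 -0.1103]
moduli |λ_i(T)| = 0.8510, 0.3859, 0.2152, 0.2152, 0.1008, 0.0000.
spectral radius ρ = 0.8510; 0.8510 < 1 ⇒ converges.

yes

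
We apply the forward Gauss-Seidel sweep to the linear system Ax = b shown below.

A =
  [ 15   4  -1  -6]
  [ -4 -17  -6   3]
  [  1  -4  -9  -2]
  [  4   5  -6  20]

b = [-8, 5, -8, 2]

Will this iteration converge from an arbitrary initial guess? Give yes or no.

yes

Write A = D+L+U with D = diag(15, -17, -9, 20).
T_GS = -(D+L)⁻¹U: row 0 first, T[0,3] = -(-6)/(15) = +0.4000; later rows by forward substitution.
  T[0,:] = [+0.0000  -0.2667  +0.0667  +0.4000]
  T[1,:] = [+0.0000  +0.0627  -0.3686  +0.0824]
  T[2,:] = [+0.0000  -0.0575  +0.1712  -0.2144]
  T[3,:] = [+0.0000  +0.0204  +0.1302  -0.1649]
eigenvalue magnitudes: 0.2384, 0.1325, 0.1325, 0.0000.
spectral radius ρ = 0.2384; 0.2384 < 1: convergent.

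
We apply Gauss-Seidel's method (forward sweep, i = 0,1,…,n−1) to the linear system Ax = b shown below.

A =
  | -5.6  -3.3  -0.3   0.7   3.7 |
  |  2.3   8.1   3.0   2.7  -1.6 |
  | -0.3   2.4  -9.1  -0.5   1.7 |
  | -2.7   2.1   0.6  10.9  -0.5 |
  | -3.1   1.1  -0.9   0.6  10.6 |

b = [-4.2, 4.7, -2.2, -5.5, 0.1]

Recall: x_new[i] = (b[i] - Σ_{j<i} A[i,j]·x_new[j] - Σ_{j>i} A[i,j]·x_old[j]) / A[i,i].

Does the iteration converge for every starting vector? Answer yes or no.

Write A = D+L+U with D = diag(-5.6, 8.1, -9.1, 10.9, 10.6).
T_GS = -(D+L)⁻¹U: row 0 first, T[0,4] = -(3.7)/(-5.6) = +0.6607; later rows by forward substitution.
  T[0,:] = [+0.0000  -0.5893  -0.0536  +0.1250  +0.6607]
  T[1,:] = [+0.0000  +0.1673  -0.3552  -0.3688  +0.0099]
  T[2,:] = [+0.0000  +0.0636  -0.0919  -0.1563  +0.1676]
  T[3,:] = [+0.0000  -0.1817  +0.0602  +0.1106  +0.1984]
  T[4,:] = [+0.0000  -0.1740  +0.0100  +0.0553  +0.1952]
|eigenvalues of T|: 0.4654, 0.1546, 0.1546, 0.0145, 0.0000.
spectral radius ρ = 0.4654; 0.4654 < 1: convergent.

yes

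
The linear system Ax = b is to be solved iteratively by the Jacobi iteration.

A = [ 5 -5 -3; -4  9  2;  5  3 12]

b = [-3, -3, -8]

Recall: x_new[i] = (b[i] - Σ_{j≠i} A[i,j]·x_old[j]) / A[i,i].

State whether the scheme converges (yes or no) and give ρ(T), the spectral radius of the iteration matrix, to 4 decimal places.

yes, ρ = 0.5455

A = D + L + U where D = diag(5, 9, 12).
T_J = -D⁻¹(L+U): T[2,0] = -(5)/(12) = -0.4167; T[2,2] = 0.
  T[0,:] = [+0.0000 +1.0000 +0.6000]
  T[1,:] = [+0.4444 +0.0000 -0.2222]
  T[2,:] = [-0.4167 -0.2500 +0.0000]
eigenvalue magnitudes: 0.5455, 0.4366, 0.1089.
spectral radius ρ = 0.5455; 0.5455 < 1 ⇒ converges.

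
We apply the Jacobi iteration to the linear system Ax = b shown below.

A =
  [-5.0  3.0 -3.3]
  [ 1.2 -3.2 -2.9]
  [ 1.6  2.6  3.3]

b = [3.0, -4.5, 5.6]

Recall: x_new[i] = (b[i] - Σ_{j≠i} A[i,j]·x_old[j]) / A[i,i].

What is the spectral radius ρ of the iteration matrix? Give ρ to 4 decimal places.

A = D + L + U where D = diag(-5, -3.2, 3.3).
Jacobi T = -D⁻¹(L+U): T[1,0] = -(1.2)/(-3.2) = +0.3750; T[1,1] = 0.
  T[0,:] = [+0.0000, +0.6000, -0.6600]
  T[1,:] = [+0.3750, +0.0000, -0.9062]
  T[2,:] = [-0.4848, -0.7879, +0.0000]
eigenvalue magnitudes: 1.2726, 0.8471, 0.4254.
ρ = 1.2726; 1.2726 > 1: divergent.

1.2726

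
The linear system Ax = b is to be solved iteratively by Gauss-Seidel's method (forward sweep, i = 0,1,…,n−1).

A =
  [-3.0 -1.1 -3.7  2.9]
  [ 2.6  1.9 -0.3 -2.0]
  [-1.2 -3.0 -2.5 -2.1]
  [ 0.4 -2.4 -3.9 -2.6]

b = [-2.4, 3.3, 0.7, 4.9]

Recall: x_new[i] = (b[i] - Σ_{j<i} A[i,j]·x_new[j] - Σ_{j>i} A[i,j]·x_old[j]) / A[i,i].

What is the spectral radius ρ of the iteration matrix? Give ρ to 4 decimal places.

Let D = diag(-3, 1.9, -2.5, -2.6); L, U the strict triangles.
Gauss-Seidel: T = -(D+L)⁻¹U, row 0 first, T[0,2] = -(-3.7)/(-3) = -1.2333; later rows by forward substitution.
  T[0,:] = [+0.0000  -0.3667  -1.2333  +0.9667]
  T[1,:] = [+0.0000  +0.5018  +1.8456  -0.2702]
  T[2,:] = [+0.0000  -0.4261  -1.6227  -0.9798]
  T[3,:] = [+0.0000  +0.1196  +0.5407  +1.8678]
moduli |λ_i(T)| = 1.6785, 0.9269, 0.0048, 0.0000.
ρ = 1.6785; 1.6785 > 1: divergent.

1.6785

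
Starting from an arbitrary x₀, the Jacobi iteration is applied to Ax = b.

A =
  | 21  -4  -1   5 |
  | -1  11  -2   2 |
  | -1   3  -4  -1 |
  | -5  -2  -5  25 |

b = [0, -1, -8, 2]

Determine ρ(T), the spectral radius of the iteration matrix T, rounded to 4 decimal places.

Split A = D + L + U, D = diag(21, 11, -4, 25).
Jacobi T = -D⁻¹(L+U): T[0,2] = -(-1)/(21) = +0.0476; T[0,0] = 0.
  T[0,:] = [+0.0000 +0.1905 +0.0476 -0.2381]
  T[1,:] = [+0.0909 +0.0000 +0.1818 -0.1818]
  T[2,:] = [-0.2500 +0.7500 +0.0000 -0.2500]
  T[3,:] = [+0.2000 +0.0800 +0.2000 +0.0000]
|eigenvalues of T|: 0.3819, 0.2961, 0.2961, 0.1021.
ρ = 0.3819; 0.3819 < 1, so it converges for any x₀.

0.3819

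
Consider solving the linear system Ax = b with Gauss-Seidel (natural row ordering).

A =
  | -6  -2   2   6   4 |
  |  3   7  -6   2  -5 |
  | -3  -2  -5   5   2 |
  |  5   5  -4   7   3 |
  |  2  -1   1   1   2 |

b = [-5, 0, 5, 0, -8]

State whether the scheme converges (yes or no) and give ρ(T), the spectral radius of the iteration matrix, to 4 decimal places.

Split A = D + L + U, D = diag(-6, 7, -5, 7, 2).
Gauss-Seidel: T = -(D+L)⁻¹U, row 0 first, T[0,3] = -(6)/(-6) = +1.0000; later rows by forward substitution.
  T[0,:] = [+0.0000  -0.3333  +0.3333  +1.0000  +0.6667]
  T[1,:] = [+0.0000  +0.1429  +0.7143  -0.7143  +0.4286]
  T[2,:] = [+0.0000  +0.1429  -0.4857  +0.6857  -0.1714]
  T[3,:] = [+0.0000  +0.2177  -1.0259  +0.1878  -1.3088]
  T[4,:] = [+0.0000  +0.2245  +0.7796  -1.7939  +0.2878]
|eigenvalues of T|: 1.4417, 1.0969, 0.4039, 0.1917, 0.0000.
ρ(T) = max|λ| = 1.4417; 1.4417 > 1 ⇒ diverges.

no, ρ = 1.4417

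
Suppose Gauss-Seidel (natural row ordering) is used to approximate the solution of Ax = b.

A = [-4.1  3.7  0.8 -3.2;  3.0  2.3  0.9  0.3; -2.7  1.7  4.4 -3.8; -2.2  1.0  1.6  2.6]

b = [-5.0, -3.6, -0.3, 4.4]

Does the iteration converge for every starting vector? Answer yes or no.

Split A = D + L + U, D = diag(-4.1, 2.3, 4.4, 2.6).
GS T = -(D+L)⁻¹U: row 0 first, T[0,2] = -(0.8)/(-4.1) = +0.1951; later rows by forward substitution.
  T[0,:] = [+0.0000, +0.9024, +0.1951, -0.7805]
  T[1,:] = [+0.0000, -1.1771, -0.6458, +0.8876]
  T[2,:] = [+0.0000, +1.0086, +0.3693, +0.0418]
  T[3,:] = [+0.0000, +0.5957, +0.1863, -1.0275]
|roots of det(T-λI)|: 1.6186, 0.3993, 0.3993, 0.0000.
spectral radius ρ = 1.6186; 1.6186 > 1 ⇒ diverges.

no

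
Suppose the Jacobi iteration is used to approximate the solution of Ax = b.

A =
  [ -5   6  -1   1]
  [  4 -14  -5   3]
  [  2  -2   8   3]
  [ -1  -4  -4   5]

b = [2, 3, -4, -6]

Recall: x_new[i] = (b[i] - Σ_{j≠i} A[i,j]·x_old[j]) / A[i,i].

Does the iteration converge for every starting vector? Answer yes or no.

yes

Diagonal D = diag(-5, -14, 8, 5); L, U strict lower/upper.
Jacobi: T = -D⁻¹(L+U), T[3,0] = -(-1)/(5) = +0.2000; T[3,3] = 0.
  T[0,:] = [+0.0000 +1.2000 -0.2000 +0.2000]
  T[1,:] = [+0.2857 +0.0000 -0.3571 +0.2143]
  T[2,:] = [-0.2500 +0.2500 +0.0000 -0.3750]
  T[3,:] = [+0.2000 +0.8000 +0.8000 +0.0000]
|λ(T)| sorted: 0.8612, 0.5847, 0.5847, 0.4052.
spectral radius ρ = 0.8612; 0.8612 < 1: convergent.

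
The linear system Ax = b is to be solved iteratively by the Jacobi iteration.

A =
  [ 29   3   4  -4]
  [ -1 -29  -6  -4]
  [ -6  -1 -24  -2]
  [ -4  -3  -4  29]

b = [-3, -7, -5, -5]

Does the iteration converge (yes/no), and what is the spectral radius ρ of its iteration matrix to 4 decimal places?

Diagonal D = diag(29, -29, -24, 29); L, U strict lower/upper.
T_J = -D⁻¹(L+U): T[0,2] = -(4)/(29) = -0.1379; T[0,0] = 0.
  T[0,:] = [+0.0000, -0.1034, -0.1379, +0.1379]
  T[1,:] = [-0.0345, +0.0000, -0.2069, -0.1379]
  T[2,:] = [-0.2500, -0.0417, +0.0000, -0.0833]
  T[3,:] = [+0.1379, +0.1034, +0.1379, +0.0000]
|λ(T)| sorted: 0.2501, 0.1379, 0.0845, 0.0845.
ρ(T) = max|λ| = 0.2501; 0.2501 < 1 ⇒ converges.

yes, ρ = 0.2501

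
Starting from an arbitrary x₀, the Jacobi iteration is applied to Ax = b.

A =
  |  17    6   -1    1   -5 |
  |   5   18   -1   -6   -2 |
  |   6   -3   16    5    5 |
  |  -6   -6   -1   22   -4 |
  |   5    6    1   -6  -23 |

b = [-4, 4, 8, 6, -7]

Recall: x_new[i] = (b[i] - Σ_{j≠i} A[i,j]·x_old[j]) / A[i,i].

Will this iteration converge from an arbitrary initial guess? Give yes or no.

A = D + L + U where D = diag(17, 18, 16, 22, -23).
T_J = -D⁻¹(L+U): T[0,2] = -(-1)/(17) = +0.0588; T[0,0] = 0.
  T[0,:] = [+0.0000  -0.3529  +0.0588  -0.0588  +0.2941]
  T[1,:] = [-0.2778  +0.0000  +0.0556  +0.3333  +0.1111]
  T[2,:] = [-0.3750  +0.1875  +0.0000  -0.3125  -0.3125]
  T[3,:] = [+0.2727  +0.2727  +0.0455  +0.0000  +0.1818]
  T[4,:] = [+0.2174  +0.2609  +0.0435  -0.2609  +0.0000]
eigenvalue magnitudes: 0.6166, 0.3819, 0.3477, 0.3477, 0.0346.
spectral radius ρ = 0.6166; 0.6166 < 1, so it converges for any x₀.

yes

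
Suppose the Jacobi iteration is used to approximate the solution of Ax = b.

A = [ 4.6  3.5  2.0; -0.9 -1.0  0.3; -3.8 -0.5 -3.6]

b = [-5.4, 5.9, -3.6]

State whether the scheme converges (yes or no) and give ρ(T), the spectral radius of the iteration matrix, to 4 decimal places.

no, ρ = 1.1260

Write A = D+L+U with D = diag(4.6, -1, -3.6).
Jacobi: T = -D⁻¹(L+U), T[2,0] = -(-3.8)/(-3.6) = -1.0556; T[2,2] = 0.
  T[0,:] = [+0.0000, -0.7609, -0.4348]
  T[1,:] = [-0.9000, +0.0000, +0.3000]
  T[2,:] = [-1.0556, -0.1389, +0.0000]
|roots of det(T-λI)|: 1.1260, 0.9519, 0.1741.
ρ = 1.1260; 1.1260 > 1 ⇒ diverges.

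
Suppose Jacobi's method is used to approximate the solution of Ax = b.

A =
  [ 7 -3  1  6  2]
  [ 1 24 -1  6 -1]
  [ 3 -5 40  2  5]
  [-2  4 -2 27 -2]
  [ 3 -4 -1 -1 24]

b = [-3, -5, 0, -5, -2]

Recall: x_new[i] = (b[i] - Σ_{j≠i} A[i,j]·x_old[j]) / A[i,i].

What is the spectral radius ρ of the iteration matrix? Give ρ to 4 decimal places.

Diagonal D = diag(7, 24, 40, 27, 24); L, U strict lower/upper.
Jacobi T = -D⁻¹(L+U): T[1,0] = -(1)/(24) = -0.0417; T[1,1] = 0.
  T[0,:] = [+0.0000  +0.4286  -0.1429  -0.8571  -0.2857]
  T[1,:] = [-0.0417  +0.0000  +0.0417  -0.2500  +0.0417]
  T[2,:] = [-0.0750  +0.1250  +0.0000  -0.0500  -0.1250]
  T[3,:] = [+0.0741  -0.1481  +0.0741  +0.0000  +0.0741]
  T[4,:] = [-0.1250  +0.1667  +0.0417  +0.0417  +0.0000]
|λ(T)| sorted: 0.2647, 0.1607, 0.1607, 0.1538, 0.1538.
spectral radius ρ = 0.2647; 0.2647 < 1 ⇒ converges.

0.2647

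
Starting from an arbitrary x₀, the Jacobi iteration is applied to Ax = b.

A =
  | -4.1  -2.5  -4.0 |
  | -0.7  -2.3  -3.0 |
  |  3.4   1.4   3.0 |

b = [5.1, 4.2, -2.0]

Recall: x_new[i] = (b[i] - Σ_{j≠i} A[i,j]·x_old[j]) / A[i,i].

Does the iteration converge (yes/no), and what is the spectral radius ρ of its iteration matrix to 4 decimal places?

Split A = D + L + U, D = diag(-4.1, -2.3, 3).
Jacobi: T = -D⁻¹(L+U), T[0,1] = -(-2.5)/(-4.1) = -0.6098; T[0,0] = 0.
  T[0,:] = [+0.0000  -0.6098  -0.9756]
  T[1,:] = [-0.3043  +0.0000  -1.3043]
  T[2,:] = [-1.1333  -0.4667  +0.0000]
eigenvalue magnitudes: 1.5972, 0.8069, 0.8069.
ρ = 1.5972; 1.5972 > 1, so it fails to converge.

no, ρ = 1.5972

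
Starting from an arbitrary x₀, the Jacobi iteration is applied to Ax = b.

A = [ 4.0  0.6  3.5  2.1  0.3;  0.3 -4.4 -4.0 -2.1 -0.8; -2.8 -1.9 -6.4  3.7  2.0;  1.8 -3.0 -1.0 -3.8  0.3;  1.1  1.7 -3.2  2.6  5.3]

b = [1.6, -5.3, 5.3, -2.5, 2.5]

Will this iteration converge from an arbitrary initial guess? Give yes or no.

Let D = diag(4, -4.4, -6.4, -3.8, 5.3); L, U the strict triangles.
T_J = -D⁻¹(L+U): T[4,3] = -(2.6)/(5.3) = -0.4906; T[4,4] = 0.
  T[0,:] = [+0.0000, -0.1500, -0.8750, -0.5250, -0.0750]
  T[1,:] = [+0.0682, +0.0000, -0.9091, -0.4773, -0.1818]
  T[2,:] = [-0.4375, -0.2969, +0.0000, +0.5781, +0.3125]
  T[3,:] = [+0.4737, -0.7895, -0.2632, +0.0000, +0.0789]
  T[4,:] = [-0.2075, -0.3208, +0.6038, -0.4906, +0.0000]
moduli |λ_i(T)| = 1.1229, 0.7299, 0.3648, 0.3486, 0.3486.
ρ(T) = max|λ| = 1.1229; 1.1229 > 1: divergent.

no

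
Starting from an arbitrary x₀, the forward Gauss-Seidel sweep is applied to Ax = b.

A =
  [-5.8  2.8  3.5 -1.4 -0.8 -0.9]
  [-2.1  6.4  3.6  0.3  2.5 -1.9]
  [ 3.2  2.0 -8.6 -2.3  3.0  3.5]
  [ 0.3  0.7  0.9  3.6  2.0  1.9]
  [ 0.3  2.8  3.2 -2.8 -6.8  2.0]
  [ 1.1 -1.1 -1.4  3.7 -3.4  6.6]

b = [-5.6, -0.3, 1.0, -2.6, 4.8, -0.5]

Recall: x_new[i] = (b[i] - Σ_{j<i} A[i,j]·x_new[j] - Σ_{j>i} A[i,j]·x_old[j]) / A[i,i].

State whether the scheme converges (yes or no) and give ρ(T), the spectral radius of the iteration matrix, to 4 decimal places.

Diagonal D = diag(-5.8, 6.4, -8.6, 3.6, -6.8, 6.6); L, U strict lower/upper.
Gauss-Seidel: T = -(D+L)⁻¹U, row 0 first, T[0,5] = -(-0.9)/(-5.8) = -0.1552; later rows by forward substitution.
  T[0,:] = [+0.0000  +0.4828  +0.6034  -0.2414  -0.1379  -0.1552]
  T[1,:] = [+0.0000  +0.1584  -0.3645  -0.1261  -0.4359  +0.2460]
  T[2,:] = [+0.0000  +0.2165  +0.1398  -0.3866  +0.1961  +0.4064]
  T[3,:] = [+0.0000  -0.1251  -0.0144  +0.1413  -0.5083  -0.6643]
  T[4,:] = [+0.0000  +0.2399  -0.0518  -0.3027  +0.1161  +0.8533]
  T[5,:] = [+0.0000  +0.1856  -0.1503  -0.2979  +0.3367  +0.9651]
|eigenvalues of T|: 1.3589, 0.2462, 0.2462, 0.1550, 0.1550, 0.0000.
spectral radius ρ = 1.3589; 1.3589 > 1: divergent.

no, ρ = 1.3589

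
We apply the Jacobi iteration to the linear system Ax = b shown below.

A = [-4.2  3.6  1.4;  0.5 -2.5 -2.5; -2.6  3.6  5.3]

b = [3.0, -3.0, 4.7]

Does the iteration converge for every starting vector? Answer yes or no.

Write A = D+L+U with D = diag(-4.2, -2.5, 5.3).
T_J = -D⁻¹(L+U): T[0,2] = -(1.4)/(-4.2) = +0.3333; T[0,0] = 0.
  T[0,:] = [+0.0000  +0.8571  +0.3333]
  T[1,:] = [+0.2000  +0.0000  -1.0000]
  T[2,:] = [+0.4906  -0.6792  +0.0000]
|eigenvalues of T|: 1.1861, 0.6266, 0.6266.
ρ = 1.1861; 1.1861 > 1 ⇒ diverges.

no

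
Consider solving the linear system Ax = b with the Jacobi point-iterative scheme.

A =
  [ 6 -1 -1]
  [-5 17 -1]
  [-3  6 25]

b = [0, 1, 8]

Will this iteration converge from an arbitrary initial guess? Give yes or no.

Split A = D + L + U, D = diag(6, 17, 25).
T_J = -D⁻¹(L+U): T[1,0] = -(-5)/(17) = +0.2941; T[1,1] = 0.
  T[0,:] = [+0.0000  +0.1667  +0.1667]
  T[1,:] = [+0.2941  +0.0000  +0.0588]
  T[2,:] = [+0.1200  -0.2400  +0.0000]
eigenvalue magnitudes: 0.3003, 0.1878, 0.1878.
ρ = 0.3003; 0.3003 < 1 ⇒ converges.

yes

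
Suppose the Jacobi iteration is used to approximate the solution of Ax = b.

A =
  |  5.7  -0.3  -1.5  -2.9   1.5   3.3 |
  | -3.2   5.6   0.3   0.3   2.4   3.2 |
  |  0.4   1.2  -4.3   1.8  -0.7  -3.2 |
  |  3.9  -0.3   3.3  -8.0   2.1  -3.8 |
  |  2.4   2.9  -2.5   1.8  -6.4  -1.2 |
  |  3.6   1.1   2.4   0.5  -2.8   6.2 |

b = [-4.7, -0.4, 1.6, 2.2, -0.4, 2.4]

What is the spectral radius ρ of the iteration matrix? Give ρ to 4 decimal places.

Diagonal D = diag(5.7, 5.6, -4.3, -8, -6.4, 6.2); L, U strict lower/upper.
Jacobi: T = -D⁻¹(L+U), T[3,0] = -(3.9)/(-8) = +0.4875; T[3,3] = 0.
  T[0,:] = [+0.0000 +0.0526 +0.2632 +0.5088 -0.2632 -0.5789]
  T[1,:] = [+0.5714 +0.0000 -0.0536 -0.0536 -0.4286 -0.5714]
  T[2,:] = [+0.0930 +0.2791 +0.0000 +0.4186 -0.1628 -0.7442]
  T[3,:] = [+0.4875 -0.0375 +0.4125 +0.0000 +0.2625 -0.4750]
  T[4,:] = [+0.3750 +0.4531 -0.3906 +0.2812 +0.0000 -0.1875]
  T[5,:] = [-0.5806 -0.1774 -0.3871 -0.0806 +0.4516 +0.0000]
|roots of det(T-λI)|: 1.1851, 0.7935, 0.5764, 0.4799, 0.4799, 0.2493.
ρ(T) = max|λ| = 1.1851; 1.1851 > 1, so it fails to converge.

1.1851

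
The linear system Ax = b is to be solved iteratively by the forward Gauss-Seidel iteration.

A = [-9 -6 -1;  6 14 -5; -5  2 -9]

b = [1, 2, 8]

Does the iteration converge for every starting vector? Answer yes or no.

yes

A = D + L + U where D = diag(-9, 14, -9).
GS T = -(D+L)⁻¹U: row 0 first, T[0,2] = -(-1)/(-9) = -0.1111; later rows by forward substitution.
  T[0,:] = [+0.0000  -0.6667  -0.1111]
  T[1,:] = [+0.0000  +0.2857  +0.4048]
  T[2,:] = [+0.0000  +0.4339  +0.1517]
|roots of det(T-λI)|: 0.6431, 0.2057, 0.0000.
spectral radius ρ = 0.6431; 0.6431 < 1 ⇒ converges.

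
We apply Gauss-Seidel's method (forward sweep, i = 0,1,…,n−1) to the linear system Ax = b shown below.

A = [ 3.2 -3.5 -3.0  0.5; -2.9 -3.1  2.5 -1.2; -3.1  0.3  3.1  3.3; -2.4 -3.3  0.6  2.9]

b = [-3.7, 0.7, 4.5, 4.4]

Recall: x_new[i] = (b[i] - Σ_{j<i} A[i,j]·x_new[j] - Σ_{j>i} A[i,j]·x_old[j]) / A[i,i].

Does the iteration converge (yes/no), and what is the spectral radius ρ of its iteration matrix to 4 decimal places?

Split A = D + L + U, D = diag(3.2, -3.1, 3.1, 2.9).
T_GS = -(D+L)⁻¹U: row 0 first, T[0,3] = -(0.5)/(3.2) = -0.1562; later rows by forward substitution.
  T[0,:] = [+0.0000  +1.0938  +0.9375  -0.1562]
  T[1,:] = [+0.0000  -1.0232  -0.0706  -0.2409]
  T[2,:] = [+0.0000  +1.1928  +0.9443  -1.1975]
  T[3,:] = [+0.0000  -0.5059  +0.5002  -0.1557]
|λ(T)| sorted: 1.1559, 0.8199, 0.8199, 0.0000.
ρ = 1.1559; 1.1559 > 1 ⇒ diverges.

no, ρ = 1.1559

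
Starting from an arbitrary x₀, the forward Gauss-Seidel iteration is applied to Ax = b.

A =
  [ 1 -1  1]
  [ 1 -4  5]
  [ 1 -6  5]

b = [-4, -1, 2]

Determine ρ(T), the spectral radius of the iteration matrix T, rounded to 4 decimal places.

Diagonal D = diag(1, -4, 5); L, U strict lower/upper.
Gauss-Seidel: T = -(D+L)⁻¹U, row 0 first, T[0,1] = -(-1)/(1) = +1.0000; later rows by forward substitution.
  T[0,:] = [+0.0000  +1.0000  -1.0000]
  T[1,:] = [+0.0000  +0.2500  +1.0000]
  T[2,:] = [+0.0000  +0.1000  +1.4000]
|roots of det(T-λI)|: 1.4812, 0.1688, 0.0000.
ρ = 1.4812; 1.4812 > 1: divergent.

1.4812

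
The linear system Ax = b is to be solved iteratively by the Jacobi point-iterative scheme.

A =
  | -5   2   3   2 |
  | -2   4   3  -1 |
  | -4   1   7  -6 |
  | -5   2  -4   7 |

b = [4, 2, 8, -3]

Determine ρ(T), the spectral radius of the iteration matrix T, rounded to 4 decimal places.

Split A = D + L + U, D = diag(-5, 4, 7, 7).
T_J = -D⁻¹(L+U): T[1,0] = -(-2)/(4) = +0.5000; T[1,1] = 0.
  T[0,:] = [+0.0000 +0.4000 +0.6000 +0.4000]
  T[1,:] = [+0.5000 +0.0000 -0.7500 +0.2500]
  T[2,:] = [+0.5714 -0.1429 +0.0000 +0.8571]
  T[3,:] = [+0.7143 -0.2857 +0.5714 +0.0000]
moduli |λ_i(T)| = 1.2343, 0.8498, 0.8498, 0.3491.
ρ = 1.2343; 1.2343 > 1: divergent.

1.2343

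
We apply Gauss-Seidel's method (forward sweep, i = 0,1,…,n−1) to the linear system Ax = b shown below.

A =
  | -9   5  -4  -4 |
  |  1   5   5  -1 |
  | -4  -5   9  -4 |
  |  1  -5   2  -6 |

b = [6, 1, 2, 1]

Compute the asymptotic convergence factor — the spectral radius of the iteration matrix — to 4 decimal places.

Let D = diag(-9, 5, 9, -6); L, U the strict triangles.
GS T = -(D+L)⁻¹U: row 0 first, T[0,2] = -(-4)/(-9) = -0.4444; later rows by forward substitution.
  T[0,:] = [+0.0000, +0.5556, -0.4444, -0.4444]
  T[1,:] = [+0.0000, -0.1111, -0.9111, +0.2889]
  T[2,:] = [+0.0000, +0.1852, -0.7037, +0.4074]
  T[3,:] = [+0.0000, +0.2469, +0.4506, -0.1790]
|λ(T)| sorted: 0.8909, 0.2149, 0.2149, 0.0000.
spectral radius ρ = 0.8909; 0.8909 < 1: convergent.

0.8909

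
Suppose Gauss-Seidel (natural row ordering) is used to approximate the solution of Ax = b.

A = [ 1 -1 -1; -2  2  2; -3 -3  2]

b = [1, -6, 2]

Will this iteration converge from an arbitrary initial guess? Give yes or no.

Let D = diag(1, 2, 2); L, U the strict triangles.
T_GS = -(D+L)⁻¹U: row 0 first, T[0,2] = -(-1)/(1) = +1.0000; later rows by forward substitution.
  T[0,:] = [+0.0000 +1.0000 +1.0000]
  T[1,:] = [+0.0000 +1.0000 +0.0000]
  T[2,:] = [+0.0000 +3.0000 +1.5000]
moduli |λ_i(T)| = 1.5000, 1.0000, 0.0000.
ρ(T) = max|λ| = 1.5000; 1.5000 > 1 ⇒ diverges.

no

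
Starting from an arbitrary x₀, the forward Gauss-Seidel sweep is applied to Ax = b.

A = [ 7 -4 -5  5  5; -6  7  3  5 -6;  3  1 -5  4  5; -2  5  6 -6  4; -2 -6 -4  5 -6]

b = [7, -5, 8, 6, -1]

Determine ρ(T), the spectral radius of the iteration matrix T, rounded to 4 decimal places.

Let D = diag(7, 7, -5, -6, -6); L, U the strict triangles.
Gauss-Seidel: T = -(D+L)⁻¹U, row 0 first, T[0,1] = -(-4)/(7) = +0.5714; later rows by forward substitution.
  T[0,:] = [+0.0000 +0.5714 +0.7143 -0.7143 -0.7143]
  T[1,:] = [+0.0000 +0.4898 +0.1837 -1.3265 +0.2449]
  T[2,:] = [+0.0000 +0.4408 +0.4653 +0.1061 +0.6204]
  T[3,:] = [+0.0000 +0.6585 +0.3803 -0.7612 +1.7293]
  T[4,:] = [+0.0000 -0.4254 -0.4151 +0.8595 +1.0206]
|λ(T)| sorted: 1.6216, 0.5289, 0.2253, 0.2253, 0.0000.
ρ(T) = max|λ| = 1.6216; 1.6216 > 1, so it fails to converge.

1.6216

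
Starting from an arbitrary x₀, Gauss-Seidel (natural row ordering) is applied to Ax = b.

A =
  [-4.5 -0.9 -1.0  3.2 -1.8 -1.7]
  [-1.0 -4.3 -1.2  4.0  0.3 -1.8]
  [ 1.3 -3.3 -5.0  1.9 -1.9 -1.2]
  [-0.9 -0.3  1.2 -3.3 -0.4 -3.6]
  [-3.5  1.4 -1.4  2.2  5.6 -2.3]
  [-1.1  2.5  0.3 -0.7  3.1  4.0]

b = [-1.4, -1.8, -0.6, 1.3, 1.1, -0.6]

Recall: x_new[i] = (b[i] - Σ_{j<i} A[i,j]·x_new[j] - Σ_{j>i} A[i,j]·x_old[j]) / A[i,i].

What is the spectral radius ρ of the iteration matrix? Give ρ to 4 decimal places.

1.2009

Let D = diag(-4.5, -4.3, -5, -3.3, 5.6, 4); L, U the strict triangles.
T_GS = -(D+L)⁻¹U: row 0 first, T[0,5] = -(-1.7)/(-4.5) = -0.3778; later rows by forward substitution.
  T[0,:] = [+0.0000  -0.2000  -0.2222  +0.7111  -0.4000  -0.3778]
  T[1,:] = [+0.0000  +0.0465  -0.2274  +0.7649  +0.1628  -0.3307]
  T[2,:] = [+0.0000  -0.0827  +0.0923  +0.0601  -0.5914  -0.1199]
  T[3,:] = [+0.0000  +0.0202  +0.1148  -0.2416  -0.2420  -1.0014]
  T[4,:] = [+0.0000  -0.1653  -0.1041  +0.3632  -0.3435  +0.6207]
  T[5,:] = [+0.0000  +0.0537  +0.1748  -0.6107  +0.0565  -0.5445]
|λ(T)| sorted: 1.2009, 0.4084, 0.2438, 0.0770, 0.0315, 0.0000.
ρ(T) = max|λ| = 1.2009; 1.2009 > 1, so it fails to converge.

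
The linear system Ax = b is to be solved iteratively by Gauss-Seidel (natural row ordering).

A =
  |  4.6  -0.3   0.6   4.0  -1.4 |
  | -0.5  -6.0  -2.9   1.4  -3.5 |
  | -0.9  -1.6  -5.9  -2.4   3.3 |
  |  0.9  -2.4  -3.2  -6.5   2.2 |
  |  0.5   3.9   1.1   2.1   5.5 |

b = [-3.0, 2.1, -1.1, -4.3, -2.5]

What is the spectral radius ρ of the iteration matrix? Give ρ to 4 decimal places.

Split A = D + L + U, D = diag(4.6, -6, -5.9, -6.5, 5.5).
T_GS = -(D+L)⁻¹U: row 0 first, T[0,2] = -(0.6)/(4.6) = -0.1304; later rows by forward substitution.
  T[0,:] = [+0.0000 +0.0652 -0.1304 -0.8696 +0.3043]
  T[1,:] = [+0.0000 -0.0054 -0.4725 +0.3058 -0.6087]
  T[2,:] = [+0.0000 -0.0085 +0.1480 -0.3571 +0.6780]
  T[3,:] = [+0.0000 +0.0152 +0.0835 -0.0575 +0.2716]
  T[4,:] = [+0.0000 -0.0062 +0.2854 -0.0444 +0.1647]
|λ(T)| sorted: 0.5183, 0.3226, 0.0826, 0.0286, 0.0000.
spectral radius ρ = 0.5183; 0.5183 < 1: convergent.

0.5183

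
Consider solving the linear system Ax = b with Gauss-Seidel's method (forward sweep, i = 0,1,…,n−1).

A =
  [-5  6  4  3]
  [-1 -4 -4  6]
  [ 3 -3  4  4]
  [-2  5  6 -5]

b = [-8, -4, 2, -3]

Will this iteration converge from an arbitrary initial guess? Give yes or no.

Write A = D+L+U with D = diag(-5, -4, 4, -5).
T_GS = -(D+L)⁻¹U: row 0 first, T[0,1] = -(6)/(-5) = +1.2000; later rows by forward substitution.
  T[0,:] = [+0.0000 +1.2000 +0.8000 +0.6000]
  T[1,:] = [+0.0000 -0.3000 -1.2000 +1.3500]
  T[2,:] = [+0.0000 -1.1250 -1.5000 -0.4375]
  T[3,:] = [+0.0000 -2.1300 -3.3200 +0.5850]
|eigenvalues of T|: 1.6948, 0.5322, 0.5322, 0.0000.
spectral radius ρ = 1.6948; 1.6948 > 1, so it fails to converge.

no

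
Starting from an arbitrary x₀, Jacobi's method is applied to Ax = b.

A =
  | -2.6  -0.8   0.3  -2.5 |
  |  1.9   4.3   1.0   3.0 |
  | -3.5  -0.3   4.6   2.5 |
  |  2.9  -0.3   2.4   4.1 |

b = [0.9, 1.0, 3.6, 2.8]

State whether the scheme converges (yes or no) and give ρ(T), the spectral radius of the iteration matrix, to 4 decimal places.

no, ρ = 1.2061

Split A = D + L + U, D = diag(-2.6, 4.3, 4.6, 4.1).
Jacobi T = -D⁻¹(L+U): T[2,0] = -(-3.5)/(4.6) = +0.7609; T[2,2] = 0.
  T[0,:] = [+0.0000, -0.3077, +0.1154, -0.9615]
  T[1,:] = [-0.4419, +0.0000, -0.2326, -0.6977]
  T[2,:] = [+0.7609, +0.0652, +0.0000, -0.5435]
  T[3,:] = [-0.7073, +0.0732, -0.5854, +0.0000]
|eigenvalues of T|: 1.2061, 0.7132, 0.7132, 0.1542.
spectral radius ρ = 1.2061; 1.2061 > 1 ⇒ diverges.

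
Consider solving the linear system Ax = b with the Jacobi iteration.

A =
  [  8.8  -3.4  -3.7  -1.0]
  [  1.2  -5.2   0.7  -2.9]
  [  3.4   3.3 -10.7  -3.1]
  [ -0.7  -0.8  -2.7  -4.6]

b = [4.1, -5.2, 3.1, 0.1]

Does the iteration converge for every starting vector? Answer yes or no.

Split A = D + L + U, D = diag(8.8, -5.2, -10.7, -4.6).
Jacobi T = -D⁻¹(L+U): T[3,1] = -(-0.8)/(-4.6) = -0.1739; T[3,3] = 0.
  T[0,:] = [+0.0000, +0.3864, +0.4205, +0.1136]
  T[1,:] = [+0.2308, +0.0000, +0.1346, -0.5577]
  T[2,:] = [+0.3178, +0.3084, +0.0000, -0.2897]
  T[3,:] = [-0.1522, -0.1739, -0.5870, +0.0000]
|eigenvalues of T|: 0.8687, 0.5086, 0.2397, 0.2397.
ρ(T) = max|λ| = 0.8687; 0.8687 < 1 ⇒ converges.

yes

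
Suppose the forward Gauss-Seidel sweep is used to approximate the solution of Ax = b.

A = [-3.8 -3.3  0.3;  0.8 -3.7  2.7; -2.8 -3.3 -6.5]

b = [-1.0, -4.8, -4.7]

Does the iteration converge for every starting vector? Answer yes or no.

yes

A = D + L + U where D = diag(-3.8, -3.7, -6.5).
GS T = -(D+L)⁻¹U: row 0 first, T[0,2] = -(0.3)/(-3.8) = +0.0789; later rows by forward substitution.
  T[0,:] = [+0.0000 -0.8684 +0.0789]
  T[1,:] = [+0.0000 -0.1878 +0.7468]
  T[2,:] = [+0.0000 +0.4694 -0.4132]
|roots of det(T-λI)|: 0.9032, 0.3023, 0.0000.
ρ = 0.9032; 0.9032 < 1: convergent.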